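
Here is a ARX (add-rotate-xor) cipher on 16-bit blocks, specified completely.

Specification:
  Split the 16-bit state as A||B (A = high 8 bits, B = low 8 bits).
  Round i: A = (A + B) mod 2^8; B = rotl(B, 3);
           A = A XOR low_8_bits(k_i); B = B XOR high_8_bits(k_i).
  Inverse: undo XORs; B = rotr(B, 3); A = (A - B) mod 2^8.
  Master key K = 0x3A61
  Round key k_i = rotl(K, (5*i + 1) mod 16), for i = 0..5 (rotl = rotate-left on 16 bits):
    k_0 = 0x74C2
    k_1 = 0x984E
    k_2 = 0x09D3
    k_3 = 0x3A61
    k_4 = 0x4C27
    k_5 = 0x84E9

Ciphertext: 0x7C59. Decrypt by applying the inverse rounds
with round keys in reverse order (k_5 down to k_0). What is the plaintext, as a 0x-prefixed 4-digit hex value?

0x3624

s_0 = ciphertext = 0x7C59
s_1 = InvRound(s_0, k_5) = 0xDABB
s_2 = InvRound(s_1, k_4) = 0xFFFE
s_3 = InvRound(s_2, k_3) = 0x0698
s_4 = InvRound(s_3, k_2) = 0xA332
s_5 = InvRound(s_4, k_1) = 0x9855
s_6 = InvRound(s_5, k_0) = 0x3624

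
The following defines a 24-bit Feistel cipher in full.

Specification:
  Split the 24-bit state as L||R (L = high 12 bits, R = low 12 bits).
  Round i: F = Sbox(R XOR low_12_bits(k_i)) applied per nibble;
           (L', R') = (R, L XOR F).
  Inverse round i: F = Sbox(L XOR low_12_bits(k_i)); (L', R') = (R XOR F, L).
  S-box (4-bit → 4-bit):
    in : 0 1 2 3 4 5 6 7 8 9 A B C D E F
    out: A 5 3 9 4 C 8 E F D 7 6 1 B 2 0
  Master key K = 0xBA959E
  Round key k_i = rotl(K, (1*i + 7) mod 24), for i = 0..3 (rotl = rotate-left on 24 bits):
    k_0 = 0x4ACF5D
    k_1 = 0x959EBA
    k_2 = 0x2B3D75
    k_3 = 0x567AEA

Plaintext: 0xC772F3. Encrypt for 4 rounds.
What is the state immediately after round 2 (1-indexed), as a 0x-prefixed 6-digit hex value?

0x705F93

s_0 = plaintext = 0xC772F3
s_1 = Round(s_0, k_0) = 0x2F3705
s_2 = Round(s_1, k_1) = 0x705F93
s_3 = Round(s_2, k_2) = 0xF9342D
s_4 = Round(s_3, k_3) = 0x42DD8D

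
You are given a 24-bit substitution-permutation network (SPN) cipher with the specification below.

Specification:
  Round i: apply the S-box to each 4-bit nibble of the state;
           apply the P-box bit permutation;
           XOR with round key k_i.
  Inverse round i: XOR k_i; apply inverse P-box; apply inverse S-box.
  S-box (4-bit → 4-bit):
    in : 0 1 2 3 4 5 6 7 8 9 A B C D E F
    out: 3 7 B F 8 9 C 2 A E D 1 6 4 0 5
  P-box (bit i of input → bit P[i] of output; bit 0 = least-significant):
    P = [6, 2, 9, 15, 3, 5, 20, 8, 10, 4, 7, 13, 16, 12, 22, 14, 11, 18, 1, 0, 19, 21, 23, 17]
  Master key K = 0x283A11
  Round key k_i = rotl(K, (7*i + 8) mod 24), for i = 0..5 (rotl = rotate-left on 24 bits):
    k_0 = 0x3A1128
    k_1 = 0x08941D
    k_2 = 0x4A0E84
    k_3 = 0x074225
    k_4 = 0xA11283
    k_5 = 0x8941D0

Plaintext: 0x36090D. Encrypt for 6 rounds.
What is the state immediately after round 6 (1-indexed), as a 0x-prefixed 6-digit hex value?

s_0 = plaintext = 0x36090D
s_1 = Round(s_0, k_0) = 0x912393
s_2 = Round(s_1, k_1) = 0xBF6BEB
s_3 = Round(s_2, k_2) = 0x0242C6
s_4 = Round(s_3, k_3) = 0x3BAC14
s_5 = Round(s_4, k_4) = 0x5ADA3B
s_6 = Round(s_5, k_5) = 0xD36C3B

0xD36C3B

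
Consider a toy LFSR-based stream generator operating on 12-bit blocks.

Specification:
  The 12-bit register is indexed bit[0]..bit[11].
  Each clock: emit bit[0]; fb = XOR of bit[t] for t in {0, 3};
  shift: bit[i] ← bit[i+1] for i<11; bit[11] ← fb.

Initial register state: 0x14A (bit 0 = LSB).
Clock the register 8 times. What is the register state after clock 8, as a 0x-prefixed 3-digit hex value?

reg_0 = 0x14A
clock 1: out=0, reg = 0x8A5
clock 2: out=1, reg = 0xC52
clock 3: out=0, reg = 0x629
clock 4: out=1, reg = 0x314
clock 5: out=0, reg = 0x18A
clock 6: out=0, reg = 0x8C5
clock 7: out=1, reg = 0xC62
clock 8: out=0, reg = 0x631

0x631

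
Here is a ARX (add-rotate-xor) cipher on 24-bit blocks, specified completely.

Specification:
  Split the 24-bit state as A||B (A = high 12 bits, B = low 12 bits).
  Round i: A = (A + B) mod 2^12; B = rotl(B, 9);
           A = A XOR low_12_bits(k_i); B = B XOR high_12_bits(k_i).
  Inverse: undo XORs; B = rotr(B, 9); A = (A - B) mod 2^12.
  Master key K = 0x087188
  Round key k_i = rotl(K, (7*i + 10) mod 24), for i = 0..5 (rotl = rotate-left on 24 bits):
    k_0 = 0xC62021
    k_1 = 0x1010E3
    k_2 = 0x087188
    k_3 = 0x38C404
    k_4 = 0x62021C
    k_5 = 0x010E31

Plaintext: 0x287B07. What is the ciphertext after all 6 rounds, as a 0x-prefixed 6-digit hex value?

s_0 = plaintext = 0x287B07
s_1 = Round(s_0, k_0) = 0xDAF302
s_2 = Round(s_1, k_1) = 0x052561
s_3 = Round(s_2, k_2) = 0x43B22B
s_4 = Round(s_3, k_3) = 0x2625C9
s_5 = Round(s_4, k_4) = 0xA37499
s_6 = Round(s_5, k_5) = 0x0E1283

0x0E1283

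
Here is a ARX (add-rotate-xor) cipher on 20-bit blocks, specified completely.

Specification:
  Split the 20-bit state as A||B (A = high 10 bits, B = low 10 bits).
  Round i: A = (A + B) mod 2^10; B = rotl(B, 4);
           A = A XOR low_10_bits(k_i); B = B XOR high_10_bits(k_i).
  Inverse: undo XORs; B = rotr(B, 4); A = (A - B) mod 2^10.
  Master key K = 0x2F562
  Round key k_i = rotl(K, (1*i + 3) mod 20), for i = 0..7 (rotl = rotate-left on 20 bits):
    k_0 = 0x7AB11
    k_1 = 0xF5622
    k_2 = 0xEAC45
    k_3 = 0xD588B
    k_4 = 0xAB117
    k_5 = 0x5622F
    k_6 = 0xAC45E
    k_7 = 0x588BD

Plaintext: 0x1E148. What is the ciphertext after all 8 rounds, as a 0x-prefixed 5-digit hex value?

0xB5086

s_0 = plaintext = 0x1E148
s_1 = Round(s_0, k_0) = 0xB456F
s_2 = Round(s_1, k_1) = 0x98920
s_3 = Round(s_2, k_2) = 0xF1DAF
s_4 = Round(s_3, k_3) = 0x7F5A0
s_5 = Round(s_4, k_4) = 0xA28AA
s_6 = Round(s_5, k_5) = 0x46FFA
s_7 = Round(s_6, k_6) = 0x52D1E
s_8 = Round(s_7, k_7) = 0xB5086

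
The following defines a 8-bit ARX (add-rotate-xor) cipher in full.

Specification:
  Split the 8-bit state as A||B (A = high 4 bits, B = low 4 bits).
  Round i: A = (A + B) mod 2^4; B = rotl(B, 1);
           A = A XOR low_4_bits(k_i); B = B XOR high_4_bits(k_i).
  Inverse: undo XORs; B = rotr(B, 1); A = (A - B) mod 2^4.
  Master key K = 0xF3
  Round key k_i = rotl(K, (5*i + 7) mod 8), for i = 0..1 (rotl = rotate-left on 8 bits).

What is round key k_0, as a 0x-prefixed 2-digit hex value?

K = 0xF3
k_0 = rotl(K, (5*0+7) mod 8) = rotl(K, 7) = 0xF9

0xF9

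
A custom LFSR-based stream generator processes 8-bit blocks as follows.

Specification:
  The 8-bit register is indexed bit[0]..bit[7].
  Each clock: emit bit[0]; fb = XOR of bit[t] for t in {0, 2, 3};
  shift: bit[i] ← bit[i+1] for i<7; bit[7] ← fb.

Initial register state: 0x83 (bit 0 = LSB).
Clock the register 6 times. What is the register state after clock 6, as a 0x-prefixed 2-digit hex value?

reg_0 = 0x83
clock 1: out=1, reg = 0xC1
clock 2: out=1, reg = 0xE0
clock 3: out=0, reg = 0x70
clock 4: out=0, reg = 0x38
clock 5: out=0, reg = 0x9C
clock 6: out=0, reg = 0x4E

0x4E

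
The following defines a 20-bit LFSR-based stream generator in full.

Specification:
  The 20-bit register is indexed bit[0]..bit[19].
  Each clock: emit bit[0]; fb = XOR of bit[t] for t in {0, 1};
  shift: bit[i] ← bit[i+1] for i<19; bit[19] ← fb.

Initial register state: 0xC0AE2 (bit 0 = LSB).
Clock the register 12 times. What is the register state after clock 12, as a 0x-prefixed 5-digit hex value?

0xF93C0

reg_0 = 0xC0AE2
clock 1: out=0, reg = 0xE0571
clock 2: out=1, reg = 0xF02B8
clock 3: out=0, reg = 0x7815C
clock 4: out=0, reg = 0x3C0AE
clock 5: out=0, reg = 0x9E057
clock 6: out=1, reg = 0x4F02B
clock 7: out=1, reg = 0x27815
clock 8: out=1, reg = 0x93C0A
clock 9: out=0, reg = 0xC9E05
clock 10: out=1, reg = 0xE4F02
clock 11: out=0, reg = 0xF2781
clock 12: out=1, reg = 0xF93C0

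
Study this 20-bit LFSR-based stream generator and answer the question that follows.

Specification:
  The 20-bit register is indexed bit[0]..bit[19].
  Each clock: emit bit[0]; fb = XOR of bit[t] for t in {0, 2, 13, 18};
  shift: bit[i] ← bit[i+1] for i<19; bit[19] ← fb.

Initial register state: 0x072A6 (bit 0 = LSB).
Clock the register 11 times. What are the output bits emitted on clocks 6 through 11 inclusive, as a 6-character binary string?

reg_0 = 0x072A6
clock 1: out=0, reg = 0x03953
clock 2: out=1, reg = 0x01CA9
clock 3: out=1, reg = 0x80E54
clock 4: out=0, reg = 0xC072A
clock 5: out=0, reg = 0xE0395
clock 6: out=1, reg = 0xF01CA
clock 7: out=0, reg = 0xF80E5
clock 8: out=1, reg = 0xFC072
clock 9: out=0, reg = 0xFE039
clock 10: out=1, reg = 0xFF01C
clock 11: out=0, reg = 0xFF80E

101010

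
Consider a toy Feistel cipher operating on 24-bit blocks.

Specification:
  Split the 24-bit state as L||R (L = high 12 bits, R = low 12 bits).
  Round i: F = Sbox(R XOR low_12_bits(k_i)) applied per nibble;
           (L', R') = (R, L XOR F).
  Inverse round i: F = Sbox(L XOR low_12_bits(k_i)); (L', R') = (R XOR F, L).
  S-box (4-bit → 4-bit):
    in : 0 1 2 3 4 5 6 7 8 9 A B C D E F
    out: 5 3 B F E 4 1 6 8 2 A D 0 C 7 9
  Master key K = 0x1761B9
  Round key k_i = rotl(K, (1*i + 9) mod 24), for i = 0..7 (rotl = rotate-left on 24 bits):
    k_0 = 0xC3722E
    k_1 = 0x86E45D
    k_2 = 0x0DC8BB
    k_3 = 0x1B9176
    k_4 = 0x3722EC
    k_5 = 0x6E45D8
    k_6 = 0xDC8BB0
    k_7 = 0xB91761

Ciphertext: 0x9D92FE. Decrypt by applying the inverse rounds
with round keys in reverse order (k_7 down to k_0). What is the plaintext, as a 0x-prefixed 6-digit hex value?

s_0 = ciphertext = 0x9D92FE
s_1 = InvRound(s_0, k_7) = 0x5269D9
s_2 = InvRound(s_1, k_6) = 0xEF8526
s_3 = InvRound(s_2, k_5) = 0x893EF8
s_4 = InvRound(s_3, k_4) = 0x491893
s_5 = InvRound(s_4, k_3) = 0xCE5491
s_6 = InvRound(s_5, k_2) = 0xAD6CE5
s_7 = InvRound(s_6, k_1) = 0xB68AD6
s_8 = InvRound(s_7, k_0) = 0x837B68

0x837B68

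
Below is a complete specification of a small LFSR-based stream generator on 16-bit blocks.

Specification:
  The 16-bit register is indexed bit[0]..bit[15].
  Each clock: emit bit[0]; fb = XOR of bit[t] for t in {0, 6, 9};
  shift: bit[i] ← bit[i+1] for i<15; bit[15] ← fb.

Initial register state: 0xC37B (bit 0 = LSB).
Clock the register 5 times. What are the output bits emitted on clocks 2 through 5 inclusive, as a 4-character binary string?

reg_0 = 0xC37B
clock 1: out=1, reg = 0xE1BD
clock 2: out=1, reg = 0xF0DE
clock 3: out=0, reg = 0xF86F
clock 4: out=1, reg = 0x7C37
clock 5: out=1, reg = 0xBE1B

1011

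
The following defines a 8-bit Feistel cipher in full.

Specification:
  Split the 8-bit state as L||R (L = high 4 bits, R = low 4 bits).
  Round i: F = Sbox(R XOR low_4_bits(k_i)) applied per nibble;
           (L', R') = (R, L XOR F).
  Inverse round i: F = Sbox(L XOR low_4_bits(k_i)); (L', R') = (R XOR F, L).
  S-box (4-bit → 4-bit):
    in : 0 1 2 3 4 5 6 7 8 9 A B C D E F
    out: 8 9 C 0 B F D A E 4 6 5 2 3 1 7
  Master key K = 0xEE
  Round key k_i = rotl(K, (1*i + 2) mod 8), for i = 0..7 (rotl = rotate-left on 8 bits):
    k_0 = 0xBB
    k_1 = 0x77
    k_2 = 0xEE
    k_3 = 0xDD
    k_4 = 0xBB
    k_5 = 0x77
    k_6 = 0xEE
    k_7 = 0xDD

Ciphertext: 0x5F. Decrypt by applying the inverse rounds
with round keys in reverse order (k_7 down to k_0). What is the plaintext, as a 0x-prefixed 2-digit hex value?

s_0 = ciphertext = 0x5F
s_1 = InvRound(s_0, k_7) = 0x15
s_2 = InvRound(s_1, k_6) = 0x21
s_3 = InvRound(s_2, k_5) = 0xE2
s_4 = InvRound(s_3, k_4) = 0xDE
s_5 = InvRound(s_4, k_3) = 0x6D
s_6 = InvRound(s_5, k_2) = 0x36
s_7 = InvRound(s_6, k_1) = 0xD3
s_8 = InvRound(s_7, k_0) = 0xED

0xED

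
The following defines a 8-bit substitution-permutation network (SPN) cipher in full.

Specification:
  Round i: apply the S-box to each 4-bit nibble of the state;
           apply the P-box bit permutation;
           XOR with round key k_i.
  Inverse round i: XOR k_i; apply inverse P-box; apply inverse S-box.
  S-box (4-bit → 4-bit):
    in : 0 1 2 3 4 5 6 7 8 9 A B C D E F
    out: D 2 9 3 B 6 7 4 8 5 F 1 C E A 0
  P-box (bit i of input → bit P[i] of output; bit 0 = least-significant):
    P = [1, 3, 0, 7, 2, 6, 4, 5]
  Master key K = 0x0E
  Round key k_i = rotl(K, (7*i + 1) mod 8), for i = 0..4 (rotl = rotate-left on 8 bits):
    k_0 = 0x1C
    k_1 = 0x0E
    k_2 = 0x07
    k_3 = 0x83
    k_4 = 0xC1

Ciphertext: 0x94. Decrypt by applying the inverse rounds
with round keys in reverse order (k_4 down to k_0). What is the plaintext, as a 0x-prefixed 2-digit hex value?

s_0 = ciphertext = 0x94
s_1 = InvRound(s_0, k_4) = 0x67
s_2 = InvRound(s_1, k_3) = 0x48
s_3 = InvRound(s_2, k_2) = 0x36
s_4 = InvRound(s_3, k_1) = 0xC1
s_5 = InvRound(s_4, k_0) = 0x6D

0x6D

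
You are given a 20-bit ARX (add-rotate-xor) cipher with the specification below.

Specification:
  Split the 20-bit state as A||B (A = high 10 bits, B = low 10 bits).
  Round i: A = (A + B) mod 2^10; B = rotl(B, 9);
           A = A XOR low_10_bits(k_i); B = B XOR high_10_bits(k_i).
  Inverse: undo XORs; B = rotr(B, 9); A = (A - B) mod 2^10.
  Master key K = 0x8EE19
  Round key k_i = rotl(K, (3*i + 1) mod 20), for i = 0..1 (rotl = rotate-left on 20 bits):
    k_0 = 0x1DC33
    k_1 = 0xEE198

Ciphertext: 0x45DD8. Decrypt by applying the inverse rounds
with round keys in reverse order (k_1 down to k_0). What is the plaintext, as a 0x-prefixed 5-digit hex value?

s_0 = ciphertext = 0x45DD8
s_1 = InvRound(s_0, k_1) = 0xF38C1
s_2 = InvRound(s_1, k_0) = 0xA456C

0xA456C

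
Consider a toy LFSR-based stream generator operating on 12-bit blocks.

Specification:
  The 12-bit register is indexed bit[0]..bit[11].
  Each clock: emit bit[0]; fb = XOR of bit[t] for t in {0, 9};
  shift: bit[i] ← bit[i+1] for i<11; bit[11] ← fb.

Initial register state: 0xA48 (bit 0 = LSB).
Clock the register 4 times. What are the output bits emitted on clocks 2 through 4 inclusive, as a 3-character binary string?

001

reg_0 = 0xA48
clock 1: out=0, reg = 0xD24
clock 2: out=0, reg = 0x692
clock 3: out=0, reg = 0xB49
clock 4: out=1, reg = 0x5A4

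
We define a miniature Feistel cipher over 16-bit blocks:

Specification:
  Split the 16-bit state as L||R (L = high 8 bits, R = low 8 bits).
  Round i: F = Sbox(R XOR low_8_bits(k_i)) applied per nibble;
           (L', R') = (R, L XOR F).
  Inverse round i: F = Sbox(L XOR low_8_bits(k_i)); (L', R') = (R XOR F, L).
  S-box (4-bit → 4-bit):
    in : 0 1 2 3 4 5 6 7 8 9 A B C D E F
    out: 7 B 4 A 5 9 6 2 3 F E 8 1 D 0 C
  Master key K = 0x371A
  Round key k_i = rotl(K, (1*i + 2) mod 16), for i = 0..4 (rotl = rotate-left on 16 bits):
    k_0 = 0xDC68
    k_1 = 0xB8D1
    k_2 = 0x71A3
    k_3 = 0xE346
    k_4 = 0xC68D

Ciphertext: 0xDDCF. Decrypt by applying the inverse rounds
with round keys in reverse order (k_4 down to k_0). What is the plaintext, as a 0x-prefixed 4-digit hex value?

0x8692

s_0 = ciphertext = 0xDDCF
s_1 = InvRound(s_0, k_4) = 0x58DD
s_2 = InvRound(s_1, k_3) = 0x6D58
s_3 = InvRound(s_2, k_2) = 0x486D
s_4 = InvRound(s_3, k_1) = 0x9248
s_5 = InvRound(s_4, k_0) = 0x8692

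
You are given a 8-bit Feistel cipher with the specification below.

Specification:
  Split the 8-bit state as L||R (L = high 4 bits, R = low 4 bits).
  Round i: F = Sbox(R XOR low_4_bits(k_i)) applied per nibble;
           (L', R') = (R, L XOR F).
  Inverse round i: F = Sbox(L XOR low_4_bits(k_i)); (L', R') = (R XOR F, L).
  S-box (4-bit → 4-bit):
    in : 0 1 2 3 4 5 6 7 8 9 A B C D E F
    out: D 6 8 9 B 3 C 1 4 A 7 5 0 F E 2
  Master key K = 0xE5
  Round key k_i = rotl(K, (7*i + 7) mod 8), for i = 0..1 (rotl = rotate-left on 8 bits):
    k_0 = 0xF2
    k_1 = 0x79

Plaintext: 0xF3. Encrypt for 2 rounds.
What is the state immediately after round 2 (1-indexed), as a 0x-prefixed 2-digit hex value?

0x9E

s_0 = plaintext = 0xF3
s_1 = Round(s_0, k_0) = 0x39
s_2 = Round(s_1, k_1) = 0x9E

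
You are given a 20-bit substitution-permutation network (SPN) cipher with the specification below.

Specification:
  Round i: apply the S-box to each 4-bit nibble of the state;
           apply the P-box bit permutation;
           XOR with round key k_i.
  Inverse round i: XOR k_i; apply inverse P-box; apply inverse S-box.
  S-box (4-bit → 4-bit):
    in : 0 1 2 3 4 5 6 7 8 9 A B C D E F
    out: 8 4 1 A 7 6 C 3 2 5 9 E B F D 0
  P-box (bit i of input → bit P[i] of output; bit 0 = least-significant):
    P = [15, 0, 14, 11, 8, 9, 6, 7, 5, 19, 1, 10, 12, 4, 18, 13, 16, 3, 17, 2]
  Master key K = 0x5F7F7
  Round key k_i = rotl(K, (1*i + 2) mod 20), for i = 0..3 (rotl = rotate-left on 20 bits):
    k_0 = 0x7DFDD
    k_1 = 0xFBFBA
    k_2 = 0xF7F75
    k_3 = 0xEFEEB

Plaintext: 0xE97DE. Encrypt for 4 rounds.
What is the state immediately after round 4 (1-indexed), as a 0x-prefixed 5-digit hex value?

0x7EA7B

s_0 = plaintext = 0xE97DE
s_1 = Round(s_0, k_0) = 0x80439
s_2 = Round(s_1, k_1) = 0x75D10
s_3 = Round(s_2, k_2) = 0x2730F
s_4 = Round(s_3, k_3) = 0x7EA7B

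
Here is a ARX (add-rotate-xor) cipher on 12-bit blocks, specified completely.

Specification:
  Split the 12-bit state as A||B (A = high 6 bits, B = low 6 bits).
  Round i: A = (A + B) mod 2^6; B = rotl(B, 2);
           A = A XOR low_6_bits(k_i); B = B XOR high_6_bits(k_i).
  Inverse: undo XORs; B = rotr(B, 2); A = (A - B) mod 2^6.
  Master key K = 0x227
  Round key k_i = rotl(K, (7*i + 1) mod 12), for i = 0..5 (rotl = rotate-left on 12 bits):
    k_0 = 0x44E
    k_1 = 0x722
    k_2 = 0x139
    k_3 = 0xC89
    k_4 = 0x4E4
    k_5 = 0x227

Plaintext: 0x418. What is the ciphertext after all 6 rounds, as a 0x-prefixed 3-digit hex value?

s_0 = plaintext = 0x418
s_1 = Round(s_0, k_0) = 0x9B0
s_2 = Round(s_1, k_1) = 0xD1F
s_3 = Round(s_2, k_2) = 0xAB9
s_4 = Round(s_3, k_3) = 0xA95
s_5 = Round(s_4, k_4) = 0x6C6
s_6 = Round(s_5, k_5) = 0x190

0x190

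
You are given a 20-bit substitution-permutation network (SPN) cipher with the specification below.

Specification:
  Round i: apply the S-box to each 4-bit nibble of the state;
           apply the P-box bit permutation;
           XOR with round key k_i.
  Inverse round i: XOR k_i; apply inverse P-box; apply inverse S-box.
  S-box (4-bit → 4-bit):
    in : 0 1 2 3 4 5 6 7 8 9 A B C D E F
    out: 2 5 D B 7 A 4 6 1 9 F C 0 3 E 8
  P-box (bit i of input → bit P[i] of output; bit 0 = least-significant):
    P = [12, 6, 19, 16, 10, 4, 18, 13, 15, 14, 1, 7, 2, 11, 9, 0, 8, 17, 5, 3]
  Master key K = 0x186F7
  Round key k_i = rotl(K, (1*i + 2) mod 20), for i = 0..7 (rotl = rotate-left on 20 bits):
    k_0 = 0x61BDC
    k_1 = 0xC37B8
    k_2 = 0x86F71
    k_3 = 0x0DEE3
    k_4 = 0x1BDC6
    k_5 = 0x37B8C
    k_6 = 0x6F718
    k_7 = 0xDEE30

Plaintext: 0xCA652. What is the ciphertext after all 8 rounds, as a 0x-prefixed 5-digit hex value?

0x2F282

s_0 = plaintext = 0xCA652
s_1 = Round(s_0, k_0) = 0xF21CB
s_2 = Round(s_1, k_1) = 0x5B5B7
s_3 = Round(s_2, k_2) = 0x60DB8
s_4 = Round(s_3, k_3) = 0x426C3
s_5 = Round(s_4, k_4) = 0x2AEA1
s_6 = Round(s_5, k_5) = 0xF0433
s_7 = Round(s_6, k_6) = 0x70B42
s_8 = Round(s_7, k_7) = 0x2F282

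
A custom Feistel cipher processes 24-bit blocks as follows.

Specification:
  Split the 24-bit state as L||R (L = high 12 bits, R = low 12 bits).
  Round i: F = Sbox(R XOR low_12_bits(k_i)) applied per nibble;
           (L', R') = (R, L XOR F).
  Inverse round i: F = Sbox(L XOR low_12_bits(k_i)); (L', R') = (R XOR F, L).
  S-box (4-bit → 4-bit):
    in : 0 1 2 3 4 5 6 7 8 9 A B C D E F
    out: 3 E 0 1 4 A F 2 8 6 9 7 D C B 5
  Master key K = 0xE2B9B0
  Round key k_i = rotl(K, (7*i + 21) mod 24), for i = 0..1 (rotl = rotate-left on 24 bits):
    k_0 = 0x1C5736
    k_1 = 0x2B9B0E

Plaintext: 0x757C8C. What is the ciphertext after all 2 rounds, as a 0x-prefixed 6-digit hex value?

0x02EB8F

s_0 = plaintext = 0x757C8C
s_1 = Round(s_0, k_0) = 0xC8C02E
s_2 = Round(s_1, k_1) = 0x02EB8F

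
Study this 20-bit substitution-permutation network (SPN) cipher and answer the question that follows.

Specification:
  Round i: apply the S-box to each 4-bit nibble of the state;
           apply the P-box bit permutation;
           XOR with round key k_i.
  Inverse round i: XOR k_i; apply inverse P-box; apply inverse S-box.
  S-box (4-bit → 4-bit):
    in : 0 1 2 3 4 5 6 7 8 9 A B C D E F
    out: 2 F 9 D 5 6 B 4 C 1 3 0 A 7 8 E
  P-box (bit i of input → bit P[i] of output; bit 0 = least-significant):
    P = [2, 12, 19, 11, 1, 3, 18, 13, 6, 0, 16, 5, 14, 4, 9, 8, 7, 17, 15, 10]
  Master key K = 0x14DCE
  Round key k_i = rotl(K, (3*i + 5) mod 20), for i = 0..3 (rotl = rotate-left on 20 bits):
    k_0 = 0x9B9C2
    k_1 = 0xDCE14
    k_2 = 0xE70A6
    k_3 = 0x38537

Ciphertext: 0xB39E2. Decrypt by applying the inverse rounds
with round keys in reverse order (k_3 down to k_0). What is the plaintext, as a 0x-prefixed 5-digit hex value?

s_0 = ciphertext = 0xB39E2
s_1 = InvRound(s_0, k_3) = 0x30AE1
s_2 = InvRound(s_1, k_2) = 0xB4D31
s_3 = InvRound(s_2, k_1) = 0x58C79
s_4 = InvRound(s_3, k_0) = 0x2CC15

0x2CC15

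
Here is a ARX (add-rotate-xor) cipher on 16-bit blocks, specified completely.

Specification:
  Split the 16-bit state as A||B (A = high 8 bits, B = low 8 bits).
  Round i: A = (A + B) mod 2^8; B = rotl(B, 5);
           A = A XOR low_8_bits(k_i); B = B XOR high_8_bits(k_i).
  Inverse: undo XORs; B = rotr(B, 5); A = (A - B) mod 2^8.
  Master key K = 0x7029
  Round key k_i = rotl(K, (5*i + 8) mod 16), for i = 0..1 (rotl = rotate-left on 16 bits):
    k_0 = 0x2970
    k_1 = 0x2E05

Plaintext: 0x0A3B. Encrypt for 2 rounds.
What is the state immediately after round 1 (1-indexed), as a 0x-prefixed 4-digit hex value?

0x354E

s_0 = plaintext = 0x0A3B
s_1 = Round(s_0, k_0) = 0x354E
s_2 = Round(s_1, k_1) = 0x86E7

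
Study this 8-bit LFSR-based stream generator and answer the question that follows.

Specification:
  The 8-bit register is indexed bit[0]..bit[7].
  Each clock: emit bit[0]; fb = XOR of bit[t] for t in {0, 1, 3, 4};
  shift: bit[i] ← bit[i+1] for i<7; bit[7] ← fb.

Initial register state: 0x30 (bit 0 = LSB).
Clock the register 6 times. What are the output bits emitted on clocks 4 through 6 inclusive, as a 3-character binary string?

reg_0 = 0x30
clock 1: out=0, reg = 0x98
clock 2: out=0, reg = 0x4C
clock 3: out=0, reg = 0xA6
clock 4: out=0, reg = 0xD3
clock 5: out=1, reg = 0xE9
clock 6: out=1, reg = 0x74

011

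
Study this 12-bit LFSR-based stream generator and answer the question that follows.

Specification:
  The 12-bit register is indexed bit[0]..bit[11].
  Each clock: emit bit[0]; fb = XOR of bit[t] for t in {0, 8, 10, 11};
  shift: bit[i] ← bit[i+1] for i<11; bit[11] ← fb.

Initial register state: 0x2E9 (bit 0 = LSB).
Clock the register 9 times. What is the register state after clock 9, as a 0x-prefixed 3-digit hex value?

0x729

reg_0 = 0x2E9
clock 1: out=1, reg = 0x974
clock 2: out=0, reg = 0x4BA
clock 3: out=0, reg = 0xA5D
clock 4: out=1, reg = 0x52E
clock 5: out=0, reg = 0x297
clock 6: out=1, reg = 0x94B
clock 7: out=1, reg = 0xCA5
clock 8: out=1, reg = 0xE52
clock 9: out=0, reg = 0x729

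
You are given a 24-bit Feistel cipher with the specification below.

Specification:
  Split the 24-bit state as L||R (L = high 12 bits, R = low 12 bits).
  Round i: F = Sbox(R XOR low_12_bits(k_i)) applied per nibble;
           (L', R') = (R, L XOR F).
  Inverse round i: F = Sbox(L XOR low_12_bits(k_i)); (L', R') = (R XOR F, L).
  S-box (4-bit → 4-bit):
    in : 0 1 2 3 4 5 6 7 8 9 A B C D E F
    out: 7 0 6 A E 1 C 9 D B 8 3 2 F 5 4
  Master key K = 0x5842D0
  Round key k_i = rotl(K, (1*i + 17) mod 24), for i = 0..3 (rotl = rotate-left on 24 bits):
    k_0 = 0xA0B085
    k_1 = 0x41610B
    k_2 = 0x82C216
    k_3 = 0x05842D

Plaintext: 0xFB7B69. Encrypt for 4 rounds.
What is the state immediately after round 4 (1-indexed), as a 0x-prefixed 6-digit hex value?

0x08DABB

s_0 = plaintext = 0xFB7B69
s_1 = Round(s_0, k_0) = 0xB69CE5
s_2 = Round(s_1, k_1) = 0xCE543C
s_3 = Round(s_2, k_2) = 0x43C08D
s_4 = Round(s_3, k_3) = 0x08DABB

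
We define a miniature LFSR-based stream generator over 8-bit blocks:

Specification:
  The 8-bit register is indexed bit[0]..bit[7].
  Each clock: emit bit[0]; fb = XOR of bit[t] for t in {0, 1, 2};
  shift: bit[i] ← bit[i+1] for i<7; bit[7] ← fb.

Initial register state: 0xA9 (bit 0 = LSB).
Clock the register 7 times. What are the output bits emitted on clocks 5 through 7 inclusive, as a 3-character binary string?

010

reg_0 = 0xA9
clock 1: out=1, reg = 0xD4
clock 2: out=0, reg = 0xEA
clock 3: out=0, reg = 0xF5
clock 4: out=1, reg = 0x7A
clock 5: out=0, reg = 0xBD
clock 6: out=1, reg = 0x5E
clock 7: out=0, reg = 0x2F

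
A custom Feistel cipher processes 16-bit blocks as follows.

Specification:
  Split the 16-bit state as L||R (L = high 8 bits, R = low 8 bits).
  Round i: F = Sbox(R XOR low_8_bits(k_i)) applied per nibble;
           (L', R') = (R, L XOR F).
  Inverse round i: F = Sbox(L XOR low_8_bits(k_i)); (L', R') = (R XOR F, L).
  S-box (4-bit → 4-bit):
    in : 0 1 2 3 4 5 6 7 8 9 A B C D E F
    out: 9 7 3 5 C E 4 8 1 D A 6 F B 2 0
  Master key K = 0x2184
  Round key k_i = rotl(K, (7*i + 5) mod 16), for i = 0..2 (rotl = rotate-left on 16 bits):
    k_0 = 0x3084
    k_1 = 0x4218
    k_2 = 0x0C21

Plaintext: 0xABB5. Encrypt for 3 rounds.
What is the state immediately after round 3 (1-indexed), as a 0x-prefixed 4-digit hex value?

0x999D

s_0 = plaintext = 0xABB5
s_1 = Round(s_0, k_0) = 0xB5FC
s_2 = Round(s_1, k_1) = 0xFC99
s_3 = Round(s_2, k_2) = 0x999D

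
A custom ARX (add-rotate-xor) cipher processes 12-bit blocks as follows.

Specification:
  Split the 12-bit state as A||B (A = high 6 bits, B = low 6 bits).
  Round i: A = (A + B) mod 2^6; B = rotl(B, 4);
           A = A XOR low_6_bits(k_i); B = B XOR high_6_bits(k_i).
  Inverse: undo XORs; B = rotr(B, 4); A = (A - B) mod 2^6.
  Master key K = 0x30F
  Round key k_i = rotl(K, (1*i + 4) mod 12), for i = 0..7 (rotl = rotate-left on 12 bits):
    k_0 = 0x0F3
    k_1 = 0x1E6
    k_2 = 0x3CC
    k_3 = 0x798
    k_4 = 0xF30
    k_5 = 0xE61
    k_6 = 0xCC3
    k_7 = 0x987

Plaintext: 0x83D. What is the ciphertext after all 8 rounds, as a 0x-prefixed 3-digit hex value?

0x2DA

s_0 = plaintext = 0x83D
s_1 = Round(s_0, k_0) = 0xB9C
s_2 = Round(s_1, k_1) = 0xB00
s_3 = Round(s_2, k_2) = 0x80F
s_4 = Round(s_3, k_3) = 0xDED
s_5 = Round(s_4, k_4) = 0x527
s_6 = Round(s_5, k_5) = 0x680
s_7 = Round(s_6, k_6) = 0x673
s_8 = Round(s_7, k_7) = 0x2DA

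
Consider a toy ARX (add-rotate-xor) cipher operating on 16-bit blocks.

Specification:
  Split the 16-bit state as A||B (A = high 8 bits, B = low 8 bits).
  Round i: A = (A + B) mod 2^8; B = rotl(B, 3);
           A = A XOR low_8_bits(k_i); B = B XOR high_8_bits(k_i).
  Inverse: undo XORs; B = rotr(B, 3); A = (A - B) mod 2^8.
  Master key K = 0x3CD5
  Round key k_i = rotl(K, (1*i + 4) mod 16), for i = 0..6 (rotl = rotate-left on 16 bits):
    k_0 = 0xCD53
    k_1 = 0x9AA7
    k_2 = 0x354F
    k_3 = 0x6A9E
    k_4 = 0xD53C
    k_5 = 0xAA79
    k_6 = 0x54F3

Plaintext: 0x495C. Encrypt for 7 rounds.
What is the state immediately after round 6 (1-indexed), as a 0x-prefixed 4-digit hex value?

s_0 = plaintext = 0x495C
s_1 = Round(s_0, k_0) = 0xF62F
s_2 = Round(s_1, k_1) = 0x82E3
s_3 = Round(s_2, k_2) = 0x2A2A
s_4 = Round(s_3, k_3) = 0xCA3B
s_5 = Round(s_4, k_4) = 0x390C
s_6 = Round(s_5, k_5) = 0x3CCA
s_7 = Round(s_6, k_6) = 0xF502

0x3CCA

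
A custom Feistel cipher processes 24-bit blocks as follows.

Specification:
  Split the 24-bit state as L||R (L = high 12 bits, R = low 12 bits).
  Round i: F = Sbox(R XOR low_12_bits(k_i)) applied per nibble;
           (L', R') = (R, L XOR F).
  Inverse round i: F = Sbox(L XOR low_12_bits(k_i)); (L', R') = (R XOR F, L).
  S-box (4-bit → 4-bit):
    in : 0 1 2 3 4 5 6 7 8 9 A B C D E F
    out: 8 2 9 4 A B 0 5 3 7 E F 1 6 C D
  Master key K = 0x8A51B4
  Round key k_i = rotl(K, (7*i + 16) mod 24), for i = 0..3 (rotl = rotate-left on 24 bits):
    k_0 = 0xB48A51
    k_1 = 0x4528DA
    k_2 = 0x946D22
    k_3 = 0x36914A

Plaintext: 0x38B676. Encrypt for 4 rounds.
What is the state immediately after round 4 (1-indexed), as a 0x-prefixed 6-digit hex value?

0x9B2BBF

s_0 = plaintext = 0x38B676
s_1 = Round(s_0, k_0) = 0x67621E
s_2 = Round(s_1, k_1) = 0x21E86C
s_3 = Round(s_2, k_2) = 0x86C9B2
s_4 = Round(s_3, k_3) = 0x9B2BBF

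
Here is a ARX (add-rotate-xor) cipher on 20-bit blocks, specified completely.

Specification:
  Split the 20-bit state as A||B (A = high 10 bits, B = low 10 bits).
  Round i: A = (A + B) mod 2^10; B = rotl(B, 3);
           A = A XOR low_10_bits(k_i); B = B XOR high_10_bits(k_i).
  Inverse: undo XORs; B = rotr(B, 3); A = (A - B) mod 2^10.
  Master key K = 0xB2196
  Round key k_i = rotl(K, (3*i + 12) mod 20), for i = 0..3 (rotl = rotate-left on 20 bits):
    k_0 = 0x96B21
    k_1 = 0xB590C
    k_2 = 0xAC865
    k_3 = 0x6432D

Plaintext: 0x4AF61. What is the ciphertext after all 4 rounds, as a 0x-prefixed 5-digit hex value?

s_0 = plaintext = 0x4AF61
s_1 = Round(s_0, k_0) = 0xEB554
s_2 = Round(s_1, k_1) = 0x03474
s_3 = Round(s_2, k_2) = 0x39112
s_4 = Round(s_3, k_3) = 0xB6D02

0xB6D02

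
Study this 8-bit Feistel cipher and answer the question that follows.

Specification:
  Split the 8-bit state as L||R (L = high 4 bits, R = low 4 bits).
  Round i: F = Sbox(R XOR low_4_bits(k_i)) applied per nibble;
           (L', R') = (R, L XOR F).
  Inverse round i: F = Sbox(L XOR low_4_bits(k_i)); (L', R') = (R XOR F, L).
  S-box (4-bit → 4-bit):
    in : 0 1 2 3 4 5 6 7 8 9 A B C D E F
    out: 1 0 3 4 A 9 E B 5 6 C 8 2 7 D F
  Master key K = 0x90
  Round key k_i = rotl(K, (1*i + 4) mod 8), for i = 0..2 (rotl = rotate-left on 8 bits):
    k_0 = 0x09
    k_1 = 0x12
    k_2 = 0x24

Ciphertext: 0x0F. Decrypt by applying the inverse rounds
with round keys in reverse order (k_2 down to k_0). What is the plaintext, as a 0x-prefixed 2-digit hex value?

s_0 = ciphertext = 0x0F
s_1 = InvRound(s_0, k_2) = 0x50
s_2 = InvRound(s_1, k_1) = 0xB5
s_3 = InvRound(s_2, k_0) = 0x6B

0x6B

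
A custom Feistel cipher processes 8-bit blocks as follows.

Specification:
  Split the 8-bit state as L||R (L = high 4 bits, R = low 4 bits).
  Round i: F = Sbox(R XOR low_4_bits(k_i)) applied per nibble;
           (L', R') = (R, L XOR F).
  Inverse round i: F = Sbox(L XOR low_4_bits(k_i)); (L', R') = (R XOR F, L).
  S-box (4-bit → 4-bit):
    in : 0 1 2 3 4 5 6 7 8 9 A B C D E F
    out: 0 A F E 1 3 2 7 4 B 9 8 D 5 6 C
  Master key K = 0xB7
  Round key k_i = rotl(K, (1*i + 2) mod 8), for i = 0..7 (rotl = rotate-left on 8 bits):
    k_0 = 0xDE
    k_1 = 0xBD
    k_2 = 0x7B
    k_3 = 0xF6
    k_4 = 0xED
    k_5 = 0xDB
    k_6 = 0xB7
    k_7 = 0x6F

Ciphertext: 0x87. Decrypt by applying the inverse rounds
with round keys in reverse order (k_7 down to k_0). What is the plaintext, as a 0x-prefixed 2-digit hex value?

0x17

s_0 = ciphertext = 0x87
s_1 = InvRound(s_0, k_7) = 0x08
s_2 = InvRound(s_1, k_6) = 0xF0
s_3 = InvRound(s_2, k_5) = 0x1F
s_4 = InvRound(s_3, k_4) = 0x21
s_5 = InvRound(s_4, k_3) = 0x02
s_6 = InvRound(s_5, k_2) = 0xA0
s_7 = InvRound(s_6, k_1) = 0x7A
s_8 = InvRound(s_7, k_0) = 0x17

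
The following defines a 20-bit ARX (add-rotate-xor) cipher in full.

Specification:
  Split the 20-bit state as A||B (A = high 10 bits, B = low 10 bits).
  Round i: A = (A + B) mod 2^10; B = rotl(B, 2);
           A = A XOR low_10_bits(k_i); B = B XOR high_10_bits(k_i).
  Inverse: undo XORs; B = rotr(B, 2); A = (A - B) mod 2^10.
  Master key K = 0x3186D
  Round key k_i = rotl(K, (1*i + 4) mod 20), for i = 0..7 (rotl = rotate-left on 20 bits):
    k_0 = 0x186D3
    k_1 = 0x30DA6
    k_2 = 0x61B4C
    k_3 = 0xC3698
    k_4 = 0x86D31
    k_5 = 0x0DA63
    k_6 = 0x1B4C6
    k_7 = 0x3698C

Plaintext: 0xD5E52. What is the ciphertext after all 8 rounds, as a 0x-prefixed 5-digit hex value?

0x40512

s_0 = plaintext = 0xD5E52
s_1 = Round(s_0, k_0) = 0xDE92B
s_2 = Round(s_1, k_1) = 0x40C6E
s_3 = Round(s_2, k_2) = 0x8F43E
s_4 = Round(s_3, k_3) = 0x38FF5
s_5 = Round(s_4, k_4) = 0x7A5CC
s_6 = Round(s_5, k_5) = 0x75B07
s_7 = Round(s_6, k_6) = 0x06C72
s_8 = Round(s_7, k_7) = 0x40512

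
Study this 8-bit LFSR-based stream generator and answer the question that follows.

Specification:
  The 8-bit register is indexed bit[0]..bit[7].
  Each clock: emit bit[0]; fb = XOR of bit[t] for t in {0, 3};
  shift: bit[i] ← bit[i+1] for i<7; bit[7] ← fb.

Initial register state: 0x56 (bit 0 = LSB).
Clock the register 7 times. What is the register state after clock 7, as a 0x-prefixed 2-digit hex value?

0xB8

reg_0 = 0x56
clock 1: out=0, reg = 0x2B
clock 2: out=1, reg = 0x15
clock 3: out=1, reg = 0x8A
clock 4: out=0, reg = 0xC5
clock 5: out=1, reg = 0xE2
clock 6: out=0, reg = 0x71
clock 7: out=1, reg = 0xB8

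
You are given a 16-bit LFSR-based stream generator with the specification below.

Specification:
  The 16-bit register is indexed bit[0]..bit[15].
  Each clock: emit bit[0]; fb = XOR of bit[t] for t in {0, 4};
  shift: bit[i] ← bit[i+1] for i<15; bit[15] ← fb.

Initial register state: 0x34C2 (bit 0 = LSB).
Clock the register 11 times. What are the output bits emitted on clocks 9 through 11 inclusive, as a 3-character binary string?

reg_0 = 0x34C2
clock 1: out=0, reg = 0x1A61
clock 2: out=1, reg = 0x8D30
clock 3: out=0, reg = 0xC698
clock 4: out=0, reg = 0xE34C
clock 5: out=0, reg = 0x71A6
clock 6: out=0, reg = 0x38D3
clock 7: out=1, reg = 0x1C69
clock 8: out=1, reg = 0x8E34
clock 9: out=0, reg = 0xC71A
clock 10: out=0, reg = 0xE38D
clock 11: out=1, reg = 0xF1C6

001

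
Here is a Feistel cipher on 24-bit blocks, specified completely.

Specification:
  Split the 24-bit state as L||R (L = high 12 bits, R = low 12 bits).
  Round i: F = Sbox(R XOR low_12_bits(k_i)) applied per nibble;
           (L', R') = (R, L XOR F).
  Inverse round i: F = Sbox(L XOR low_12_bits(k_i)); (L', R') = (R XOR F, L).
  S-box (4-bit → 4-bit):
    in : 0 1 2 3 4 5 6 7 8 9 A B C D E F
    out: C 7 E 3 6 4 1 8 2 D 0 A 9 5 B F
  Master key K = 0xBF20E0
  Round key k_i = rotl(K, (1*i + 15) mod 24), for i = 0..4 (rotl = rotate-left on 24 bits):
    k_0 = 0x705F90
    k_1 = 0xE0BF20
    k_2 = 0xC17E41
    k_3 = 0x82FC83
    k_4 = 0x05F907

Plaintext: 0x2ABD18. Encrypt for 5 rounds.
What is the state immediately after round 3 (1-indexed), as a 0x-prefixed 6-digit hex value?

s_0 = plaintext = 0x2ABD18
s_1 = Round(s_0, k_0) = 0xD18C89
s_2 = Round(s_1, k_1) = 0xC89E15
s_3 = Round(s_2, k_2) = 0xE150CF
s_4 = Round(s_3, k_3) = 0x0CF77C
s_5 = Round(s_4, k_4) = 0x77CB45

0xE150CF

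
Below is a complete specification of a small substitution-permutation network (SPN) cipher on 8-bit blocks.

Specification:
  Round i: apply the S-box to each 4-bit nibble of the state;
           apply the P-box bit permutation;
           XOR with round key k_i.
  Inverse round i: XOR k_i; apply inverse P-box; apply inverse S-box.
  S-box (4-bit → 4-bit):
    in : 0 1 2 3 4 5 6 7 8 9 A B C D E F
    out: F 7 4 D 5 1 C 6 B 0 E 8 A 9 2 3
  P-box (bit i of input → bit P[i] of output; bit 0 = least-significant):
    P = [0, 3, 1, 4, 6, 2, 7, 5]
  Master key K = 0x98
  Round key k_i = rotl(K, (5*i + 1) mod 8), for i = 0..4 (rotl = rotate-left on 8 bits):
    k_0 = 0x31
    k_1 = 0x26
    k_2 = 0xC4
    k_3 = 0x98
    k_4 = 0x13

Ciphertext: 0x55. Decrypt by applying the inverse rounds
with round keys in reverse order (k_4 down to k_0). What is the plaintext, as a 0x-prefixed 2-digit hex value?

s_0 = ciphertext = 0x55
s_1 = InvRound(s_0, k_4) = 0xF2
s_2 = InvRound(s_1, k_3) = 0xD7
s_3 = InvRound(s_2, k_2) = 0x93
s_4 = InvRound(s_3, k_1) = 0xAD
s_5 = InvRound(s_4, k_0) = 0x7C

0x7C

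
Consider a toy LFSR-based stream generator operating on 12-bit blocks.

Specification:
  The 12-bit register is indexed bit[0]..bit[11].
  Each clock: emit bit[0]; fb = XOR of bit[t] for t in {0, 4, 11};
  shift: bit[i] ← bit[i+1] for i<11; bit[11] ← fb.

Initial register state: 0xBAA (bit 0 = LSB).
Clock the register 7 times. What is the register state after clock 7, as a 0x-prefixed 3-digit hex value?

reg_0 = 0xBAA
clock 1: out=0, reg = 0xDD5
clock 2: out=1, reg = 0xEEA
clock 3: out=0, reg = 0xF75
clock 4: out=1, reg = 0xFBA
clock 5: out=0, reg = 0x7DD
clock 6: out=1, reg = 0x3EE
clock 7: out=0, reg = 0x1F7

0x1F7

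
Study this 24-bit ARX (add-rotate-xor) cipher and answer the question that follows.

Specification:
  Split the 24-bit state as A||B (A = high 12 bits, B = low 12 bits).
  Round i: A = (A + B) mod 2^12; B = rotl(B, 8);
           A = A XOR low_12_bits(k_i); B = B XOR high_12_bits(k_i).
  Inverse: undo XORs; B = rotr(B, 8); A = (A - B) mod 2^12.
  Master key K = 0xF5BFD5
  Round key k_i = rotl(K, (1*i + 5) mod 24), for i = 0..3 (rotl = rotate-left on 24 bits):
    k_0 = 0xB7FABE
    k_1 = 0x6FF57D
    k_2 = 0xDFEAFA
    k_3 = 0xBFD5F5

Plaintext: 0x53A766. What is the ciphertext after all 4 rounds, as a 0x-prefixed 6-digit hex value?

s_0 = plaintext = 0x53A766
s_1 = Round(s_0, k_0) = 0x61ED09
s_2 = Round(s_1, k_1) = 0x65AF2F
s_3 = Round(s_2, k_2) = 0xF7320C
s_4 = Round(s_3, k_3) = 0x48A7DD

0x48A7DD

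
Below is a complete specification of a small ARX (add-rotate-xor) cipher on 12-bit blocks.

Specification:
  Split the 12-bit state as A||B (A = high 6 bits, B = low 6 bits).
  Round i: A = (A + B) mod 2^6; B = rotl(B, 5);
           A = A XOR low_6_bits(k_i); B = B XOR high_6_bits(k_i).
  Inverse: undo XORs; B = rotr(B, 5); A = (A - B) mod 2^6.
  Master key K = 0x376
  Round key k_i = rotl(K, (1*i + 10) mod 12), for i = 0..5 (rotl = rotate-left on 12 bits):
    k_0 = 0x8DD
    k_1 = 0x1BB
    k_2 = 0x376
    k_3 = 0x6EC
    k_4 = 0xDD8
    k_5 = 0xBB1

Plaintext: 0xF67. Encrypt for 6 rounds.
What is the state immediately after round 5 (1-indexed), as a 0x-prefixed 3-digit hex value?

0x4B8

s_0 = plaintext = 0xF67
s_1 = Round(s_0, k_0) = 0xE50
s_2 = Round(s_1, k_1) = 0xC8E
s_3 = Round(s_2, k_2) = 0xD8A
s_4 = Round(s_3, k_3) = 0xB1E
s_5 = Round(s_4, k_4) = 0x4B8
s_6 = Round(s_5, k_5) = 0xEF2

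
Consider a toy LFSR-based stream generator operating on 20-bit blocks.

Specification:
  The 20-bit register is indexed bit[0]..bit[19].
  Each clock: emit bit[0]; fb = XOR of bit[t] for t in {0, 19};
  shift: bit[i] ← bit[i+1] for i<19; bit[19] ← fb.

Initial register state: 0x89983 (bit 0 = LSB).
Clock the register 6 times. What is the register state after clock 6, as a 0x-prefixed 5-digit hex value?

reg_0 = 0x89983
clock 1: out=1, reg = 0x44CC1
clock 2: out=1, reg = 0xA2660
clock 3: out=0, reg = 0xD1330
clock 4: out=0, reg = 0xE8998
clock 5: out=0, reg = 0xF44CC
clock 6: out=0, reg = 0xFA266

0xFA266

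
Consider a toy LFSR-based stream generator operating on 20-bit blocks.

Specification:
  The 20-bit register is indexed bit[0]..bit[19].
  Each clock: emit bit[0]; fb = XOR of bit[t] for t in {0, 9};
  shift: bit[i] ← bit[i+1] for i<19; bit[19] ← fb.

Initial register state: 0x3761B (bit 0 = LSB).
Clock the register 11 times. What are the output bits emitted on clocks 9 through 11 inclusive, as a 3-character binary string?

011

reg_0 = 0x3761B
clock 1: out=1, reg = 0x1BB0D
clock 2: out=1, reg = 0x0DD86
clock 3: out=0, reg = 0x06EC3
clock 4: out=1, reg = 0x03761
clock 5: out=1, reg = 0x01BB0
clock 6: out=0, reg = 0x80DD8
clock 7: out=0, reg = 0x406EC
clock 8: out=0, reg = 0xA0376
clock 9: out=0, reg = 0xD01BB
clock 10: out=1, reg = 0xE80DD
clock 11: out=1, reg = 0xF406E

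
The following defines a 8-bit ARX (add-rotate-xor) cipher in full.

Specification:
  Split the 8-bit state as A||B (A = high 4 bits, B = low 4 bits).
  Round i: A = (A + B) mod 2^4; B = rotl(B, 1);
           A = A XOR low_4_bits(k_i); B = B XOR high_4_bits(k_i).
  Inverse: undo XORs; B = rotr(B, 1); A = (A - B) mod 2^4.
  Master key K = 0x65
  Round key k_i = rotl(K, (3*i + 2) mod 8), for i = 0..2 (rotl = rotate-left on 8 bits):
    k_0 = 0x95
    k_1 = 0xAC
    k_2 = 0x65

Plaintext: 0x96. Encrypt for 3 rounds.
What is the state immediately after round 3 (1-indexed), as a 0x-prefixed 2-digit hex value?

s_0 = plaintext = 0x96
s_1 = Round(s_0, k_0) = 0xA5
s_2 = Round(s_1, k_1) = 0x30
s_3 = Round(s_2, k_2) = 0x66

0x66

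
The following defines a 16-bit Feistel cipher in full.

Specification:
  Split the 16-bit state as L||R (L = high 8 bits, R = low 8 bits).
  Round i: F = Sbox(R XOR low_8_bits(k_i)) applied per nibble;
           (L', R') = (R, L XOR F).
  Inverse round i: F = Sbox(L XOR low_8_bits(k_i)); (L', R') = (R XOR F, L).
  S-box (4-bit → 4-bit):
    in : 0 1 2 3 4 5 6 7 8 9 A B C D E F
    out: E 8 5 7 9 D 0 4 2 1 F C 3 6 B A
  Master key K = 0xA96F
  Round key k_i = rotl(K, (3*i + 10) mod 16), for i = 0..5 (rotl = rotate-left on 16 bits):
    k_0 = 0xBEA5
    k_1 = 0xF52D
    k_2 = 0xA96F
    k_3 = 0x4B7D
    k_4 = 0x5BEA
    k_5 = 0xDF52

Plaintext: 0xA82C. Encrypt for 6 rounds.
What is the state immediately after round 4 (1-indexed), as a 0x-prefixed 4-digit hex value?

s_0 = plaintext = 0xA82C
s_1 = Round(s_0, k_0) = 0x2C89
s_2 = Round(s_1, k_1) = 0x89D5
s_3 = Round(s_2, k_2) = 0xD546
s_4 = Round(s_3, k_3) = 0x46A9
s_5 = Round(s_4, k_4) = 0xA9D1
s_6 = Round(s_5, k_5) = 0xD18E

0x46A9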